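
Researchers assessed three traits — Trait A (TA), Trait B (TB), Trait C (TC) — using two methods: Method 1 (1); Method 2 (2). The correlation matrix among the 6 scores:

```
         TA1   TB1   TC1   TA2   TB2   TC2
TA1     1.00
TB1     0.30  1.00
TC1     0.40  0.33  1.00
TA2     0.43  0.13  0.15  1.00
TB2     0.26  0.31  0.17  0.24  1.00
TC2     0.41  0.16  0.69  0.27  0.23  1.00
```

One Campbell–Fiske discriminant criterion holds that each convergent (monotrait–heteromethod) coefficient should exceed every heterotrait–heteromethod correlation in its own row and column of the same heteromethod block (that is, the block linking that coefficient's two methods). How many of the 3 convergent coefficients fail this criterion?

Each convergent coefficient versus the relevant comparison correlations:
TA (methods 1·2): 0.43 vs {0.26, 0.13, 0.41, 0.15} → pass.
TB (methods 1·2): 0.31 vs {0.13, 0.26, 0.16, 0.17} → pass.
TC (methods 1·2): 0.69 vs {0.15, 0.41, 0.17, 0.16} → pass.
0 of 3 fail.

0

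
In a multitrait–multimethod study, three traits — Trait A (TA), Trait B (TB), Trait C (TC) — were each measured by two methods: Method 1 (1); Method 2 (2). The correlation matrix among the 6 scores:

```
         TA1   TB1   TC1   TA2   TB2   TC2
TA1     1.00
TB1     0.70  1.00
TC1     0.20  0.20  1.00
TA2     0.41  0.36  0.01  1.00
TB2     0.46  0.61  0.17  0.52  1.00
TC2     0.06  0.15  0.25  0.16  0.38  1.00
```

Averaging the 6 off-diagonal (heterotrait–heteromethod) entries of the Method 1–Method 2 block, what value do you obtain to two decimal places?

HTHM values (method 1 × method 2): 0.46, 0.06, 0.36, 0.15, 0.01, 0.17; mean = 1.21/6 = 0.20.

0.20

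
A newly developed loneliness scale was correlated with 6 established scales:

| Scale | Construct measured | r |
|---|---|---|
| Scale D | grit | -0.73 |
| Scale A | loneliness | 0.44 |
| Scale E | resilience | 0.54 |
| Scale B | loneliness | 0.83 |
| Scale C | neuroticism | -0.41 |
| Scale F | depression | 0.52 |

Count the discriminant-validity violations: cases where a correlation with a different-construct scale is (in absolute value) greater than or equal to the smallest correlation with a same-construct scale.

3

Convergent (same construct = loneliness): Scale A, Scale B.
Smallest convergent = 0.44. Discriminant |r|: 0.73, 0.54, 0.41, 0.52; count ≥ 0.44 → 3.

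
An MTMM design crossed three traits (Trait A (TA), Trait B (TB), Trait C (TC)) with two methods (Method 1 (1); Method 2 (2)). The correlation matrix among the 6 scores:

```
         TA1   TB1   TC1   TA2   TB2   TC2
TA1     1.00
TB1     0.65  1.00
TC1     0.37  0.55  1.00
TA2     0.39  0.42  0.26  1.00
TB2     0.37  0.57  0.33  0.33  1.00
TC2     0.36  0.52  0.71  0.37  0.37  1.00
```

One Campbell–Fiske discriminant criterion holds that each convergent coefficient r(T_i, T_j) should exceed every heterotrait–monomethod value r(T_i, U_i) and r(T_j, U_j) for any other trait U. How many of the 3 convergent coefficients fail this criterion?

Convergent coefficients and their comparison sets:
TA (methods 1·2): 0.39 vs {0.65, 0.33, 0.37, 0.37} → fail.
TB (methods 1·2): 0.57 vs {0.65, 0.33, 0.55, 0.37} → fail.
TC (methods 1·2): 0.71 vs {0.37, 0.37, 0.55, 0.37} → pass.
2 of 3 fail.

2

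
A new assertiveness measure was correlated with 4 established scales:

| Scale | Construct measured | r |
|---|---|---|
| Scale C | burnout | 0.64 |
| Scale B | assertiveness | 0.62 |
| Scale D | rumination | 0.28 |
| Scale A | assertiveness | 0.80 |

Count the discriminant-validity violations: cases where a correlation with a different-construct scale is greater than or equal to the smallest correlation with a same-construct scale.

1

Convergent (same construct = assertiveness): Scale B, Scale A.
Smallest convergent = 0.62. Discriminant values: 0.64, 0.28; count ≥ 0.62 → 1.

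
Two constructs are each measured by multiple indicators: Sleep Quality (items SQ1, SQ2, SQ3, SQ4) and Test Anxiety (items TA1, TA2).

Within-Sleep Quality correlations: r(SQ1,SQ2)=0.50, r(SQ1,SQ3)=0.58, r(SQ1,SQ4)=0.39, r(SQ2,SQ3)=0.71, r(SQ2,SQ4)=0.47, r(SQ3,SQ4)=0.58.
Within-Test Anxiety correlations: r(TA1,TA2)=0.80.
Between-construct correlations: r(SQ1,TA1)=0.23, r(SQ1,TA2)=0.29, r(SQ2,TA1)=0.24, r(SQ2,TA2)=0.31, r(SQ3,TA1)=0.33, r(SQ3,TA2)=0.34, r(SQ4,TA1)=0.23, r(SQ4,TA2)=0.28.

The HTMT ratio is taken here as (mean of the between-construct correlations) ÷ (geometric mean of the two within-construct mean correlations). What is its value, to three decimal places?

Mean between = 2.25/8 = 0.2813.
Mean within-SQ = 3.23/6 = 0.5383; mean within-TA = 0.80/1 = 0.8000.
Geometric mean = √(0.5383 × 0.8000) = 0.6562.
HTMT = 0.2813 / 0.6562 = 0.429.

0.429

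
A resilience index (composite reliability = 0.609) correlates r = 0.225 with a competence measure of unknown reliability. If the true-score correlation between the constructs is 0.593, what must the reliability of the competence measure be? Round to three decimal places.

0.236

r_true = r_obs / √(r_xx · r_yy) ⇒ 0.593 = 0.225 / √(0.609 · r_yy).
√(0.609 · r_yy) = 0.225 / 0.593 = 0.3794; 0.609 · r_yy = 0.1439; r_yy = 0.1439 / 0.609 ≈ 0.236.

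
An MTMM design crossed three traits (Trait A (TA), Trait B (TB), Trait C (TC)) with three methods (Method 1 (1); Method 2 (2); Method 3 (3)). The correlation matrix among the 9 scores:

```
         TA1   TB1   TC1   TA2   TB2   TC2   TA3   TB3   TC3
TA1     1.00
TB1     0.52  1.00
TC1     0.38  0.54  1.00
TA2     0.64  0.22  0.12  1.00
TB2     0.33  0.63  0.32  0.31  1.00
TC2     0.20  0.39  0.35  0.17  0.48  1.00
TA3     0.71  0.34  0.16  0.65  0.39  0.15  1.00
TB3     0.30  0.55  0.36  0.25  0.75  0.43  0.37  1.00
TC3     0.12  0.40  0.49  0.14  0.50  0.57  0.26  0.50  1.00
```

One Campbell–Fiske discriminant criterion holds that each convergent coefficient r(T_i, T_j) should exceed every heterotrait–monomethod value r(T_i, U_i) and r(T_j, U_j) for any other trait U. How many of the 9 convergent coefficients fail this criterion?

Checking each validity diagonal entry against its comparison values:
TA (methods 1·2): 0.64 vs {0.52, 0.31, 0.38, 0.17} → pass.
TA (methods 1·3): 0.71 vs {0.52, 0.37, 0.38, 0.26} → pass.
TA (methods 2·3): 0.65 vs {0.31, 0.37, 0.17, 0.26} → pass.
TB (methods 1·2): 0.63 vs {0.52, 0.31, 0.54, 0.48} → pass.
TB (methods 1·3): 0.55 vs {0.52, 0.37, 0.54, 0.50} → pass.
TB (methods 2·3): 0.75 vs {0.31, 0.37, 0.48, 0.50} → pass.
TC (methods 1·2): 0.35 vs {0.38, 0.17, 0.54, 0.48} → fail.
TC (methods 1·3): 0.49 vs {0.38, 0.26, 0.54, 0.50} → fail.
TC (methods 2·3): 0.57 vs {0.17, 0.26, 0.48, 0.50} → pass.
2 of 9 fail.

2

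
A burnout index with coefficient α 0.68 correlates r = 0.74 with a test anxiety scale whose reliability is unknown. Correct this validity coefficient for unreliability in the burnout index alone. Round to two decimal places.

0.90

Single correction: r_c = r_obs / √r_xx = 0.74 / √0.68 = 0.74 / 0.8246 ≈ 0.90.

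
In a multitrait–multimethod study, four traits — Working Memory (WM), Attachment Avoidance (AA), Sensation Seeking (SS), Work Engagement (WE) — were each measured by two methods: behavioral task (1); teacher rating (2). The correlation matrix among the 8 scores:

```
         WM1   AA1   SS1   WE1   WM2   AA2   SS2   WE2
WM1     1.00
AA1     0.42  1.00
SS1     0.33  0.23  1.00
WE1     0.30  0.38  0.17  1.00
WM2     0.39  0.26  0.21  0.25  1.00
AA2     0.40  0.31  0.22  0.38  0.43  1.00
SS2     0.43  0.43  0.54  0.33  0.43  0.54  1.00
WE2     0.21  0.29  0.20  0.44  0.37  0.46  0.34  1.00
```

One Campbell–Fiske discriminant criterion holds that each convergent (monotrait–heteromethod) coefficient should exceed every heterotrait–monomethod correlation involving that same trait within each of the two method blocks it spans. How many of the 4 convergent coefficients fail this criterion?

4

Checking each validity diagonal entry against its comparison values:
WM (methods 1·2): 0.39 vs {0.42, 0.43, 0.33, 0.43, 0.30, 0.37} → fail.
AA (methods 1·2): 0.31 vs {0.42, 0.43, 0.23, 0.54, 0.38, 0.46} → fail.
SS (methods 1·2): 0.54 vs {0.33, 0.43, 0.23, 0.54, 0.17, 0.34} → fail.
WE (methods 1·2): 0.44 vs {0.30, 0.37, 0.38, 0.46, 0.17, 0.34} → fail.
4 of 4 fail.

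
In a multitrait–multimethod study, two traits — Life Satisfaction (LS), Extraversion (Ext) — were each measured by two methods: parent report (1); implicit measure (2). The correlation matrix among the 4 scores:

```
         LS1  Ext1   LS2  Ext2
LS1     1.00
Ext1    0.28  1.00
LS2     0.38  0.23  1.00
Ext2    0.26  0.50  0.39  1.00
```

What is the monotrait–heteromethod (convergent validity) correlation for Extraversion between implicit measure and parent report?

Same trait (Ext), different methods: r(Ext2, Ext1) = 0.50.

0.50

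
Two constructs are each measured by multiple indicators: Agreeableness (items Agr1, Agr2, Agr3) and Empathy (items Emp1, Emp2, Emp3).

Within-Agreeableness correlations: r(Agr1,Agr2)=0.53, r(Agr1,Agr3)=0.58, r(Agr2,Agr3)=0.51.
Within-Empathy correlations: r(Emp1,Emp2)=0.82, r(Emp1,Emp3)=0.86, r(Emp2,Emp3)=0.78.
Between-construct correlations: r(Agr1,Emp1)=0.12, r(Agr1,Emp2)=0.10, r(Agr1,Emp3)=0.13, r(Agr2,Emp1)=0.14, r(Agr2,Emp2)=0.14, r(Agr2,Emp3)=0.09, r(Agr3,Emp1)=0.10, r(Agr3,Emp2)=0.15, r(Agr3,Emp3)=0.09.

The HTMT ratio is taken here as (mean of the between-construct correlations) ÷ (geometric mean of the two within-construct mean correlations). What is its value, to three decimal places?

0.177

Between-construct mean = 1.06/9 = 0.1178.
Mean within-Agr = 1.62/3 = 0.5400; mean within-Emp = 2.46/3 = 0.8200.
Geometric mean = √(0.5400 × 0.8200) = 0.6654.
HTMT = 0.1178 / 0.6654 = 0.177.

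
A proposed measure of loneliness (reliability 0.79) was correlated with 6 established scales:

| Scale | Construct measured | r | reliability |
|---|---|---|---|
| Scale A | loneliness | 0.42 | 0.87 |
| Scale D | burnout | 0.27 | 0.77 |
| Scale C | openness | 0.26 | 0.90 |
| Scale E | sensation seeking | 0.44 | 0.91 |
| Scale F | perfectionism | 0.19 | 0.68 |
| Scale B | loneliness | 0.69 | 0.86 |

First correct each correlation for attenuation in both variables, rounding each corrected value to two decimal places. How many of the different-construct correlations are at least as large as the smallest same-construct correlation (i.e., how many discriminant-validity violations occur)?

Disattenuated r (r / √(r_scale · r_new)):
  Scale A (conv): 0.42 / √(0.87·0.79) = 0.51
  Scale D (disc): 0.27 / √(0.77·0.79) = 0.35
  Scale C (disc): 0.26 / √(0.90·0.79) = 0.31
  Scale E (disc): 0.44 / √(0.91·0.79) = 0.52
  Scale F (disc): 0.19 / √(0.68·0.79) = 0.26
  Scale B (conv): 0.69 / √(0.86·0.79) = 0.84
Smallest convergent = 0.51. Discriminant values: 0.35, 0.31, 0.52, 0.26; count ≥ 0.51 → 1.

1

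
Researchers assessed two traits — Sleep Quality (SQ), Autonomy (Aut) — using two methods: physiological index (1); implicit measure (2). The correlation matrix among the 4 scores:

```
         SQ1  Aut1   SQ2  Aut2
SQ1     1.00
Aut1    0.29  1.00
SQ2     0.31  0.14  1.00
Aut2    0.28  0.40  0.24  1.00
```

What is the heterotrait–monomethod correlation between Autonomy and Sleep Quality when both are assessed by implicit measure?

Different traits, same method: r(Aut2, SQ2) = 0.24.

0.24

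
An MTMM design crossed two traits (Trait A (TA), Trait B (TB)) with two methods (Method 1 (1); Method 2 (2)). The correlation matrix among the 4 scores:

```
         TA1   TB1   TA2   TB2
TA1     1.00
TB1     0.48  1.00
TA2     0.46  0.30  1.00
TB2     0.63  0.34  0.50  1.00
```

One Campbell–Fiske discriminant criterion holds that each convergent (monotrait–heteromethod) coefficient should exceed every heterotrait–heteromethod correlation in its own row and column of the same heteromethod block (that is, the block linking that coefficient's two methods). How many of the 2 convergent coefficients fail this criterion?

2

Convergent coefficients and their comparison sets:
TA (methods 1·2): 0.46 vs {0.63, 0.30} → fail.
TB (methods 1·2): 0.34 vs {0.30, 0.63} → fail.
2 of 2 fail.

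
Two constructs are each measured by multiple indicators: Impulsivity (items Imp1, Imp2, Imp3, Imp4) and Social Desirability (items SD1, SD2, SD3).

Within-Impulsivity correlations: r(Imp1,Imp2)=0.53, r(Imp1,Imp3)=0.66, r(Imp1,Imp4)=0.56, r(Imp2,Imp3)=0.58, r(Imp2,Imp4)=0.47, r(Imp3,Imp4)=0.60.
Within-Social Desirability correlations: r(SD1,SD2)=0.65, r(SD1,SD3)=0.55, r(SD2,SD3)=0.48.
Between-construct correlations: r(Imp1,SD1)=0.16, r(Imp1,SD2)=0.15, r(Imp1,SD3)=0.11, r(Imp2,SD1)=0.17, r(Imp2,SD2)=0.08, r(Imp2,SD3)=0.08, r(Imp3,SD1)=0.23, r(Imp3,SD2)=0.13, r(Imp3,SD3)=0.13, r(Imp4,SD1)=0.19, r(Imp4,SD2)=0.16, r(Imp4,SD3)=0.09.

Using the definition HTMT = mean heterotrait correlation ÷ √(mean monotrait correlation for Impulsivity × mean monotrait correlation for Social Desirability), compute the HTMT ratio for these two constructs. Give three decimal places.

0.249

Between-construct mean = 1.68/12 = 0.1400.
Mean within-Imp = 3.40/6 = 0.5667; mean within-SD = 1.68/3 = 0.5600.
Geometric mean = √(0.5667 × 0.5600) = 0.5633.
HTMT = 0.1400 / 0.5633 = 0.249.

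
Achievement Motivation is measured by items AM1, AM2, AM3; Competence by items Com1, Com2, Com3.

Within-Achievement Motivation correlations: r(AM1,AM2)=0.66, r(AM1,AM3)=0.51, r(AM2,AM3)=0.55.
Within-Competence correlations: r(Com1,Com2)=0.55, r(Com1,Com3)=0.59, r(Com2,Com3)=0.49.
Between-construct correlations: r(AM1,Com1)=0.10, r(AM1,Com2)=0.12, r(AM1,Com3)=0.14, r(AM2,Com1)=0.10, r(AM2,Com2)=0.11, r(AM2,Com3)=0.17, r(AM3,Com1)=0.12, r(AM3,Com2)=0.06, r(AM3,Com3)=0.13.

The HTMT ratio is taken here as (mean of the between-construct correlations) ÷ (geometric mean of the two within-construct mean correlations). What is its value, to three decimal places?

0.209

Mean between = 1.05/9 = 0.1167.
Mean within-AM = 1.72/3 = 0.5733; mean within-Com = 1.63/3 = 0.5433.
Geometric mean = √(0.5733 × 0.5433) = 0.5581.
HTMT = 0.1167 / 0.5581 = 0.209.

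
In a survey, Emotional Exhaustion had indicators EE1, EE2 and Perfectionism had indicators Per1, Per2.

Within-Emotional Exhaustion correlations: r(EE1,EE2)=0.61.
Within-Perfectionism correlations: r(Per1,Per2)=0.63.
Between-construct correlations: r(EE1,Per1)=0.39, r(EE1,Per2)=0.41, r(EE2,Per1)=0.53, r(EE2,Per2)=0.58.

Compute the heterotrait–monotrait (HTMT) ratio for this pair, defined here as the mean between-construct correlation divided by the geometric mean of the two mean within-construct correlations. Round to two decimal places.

Mean between = 1.91/4 = 0.4775.
Mean within-EE = 0.61/1 = 0.6100; mean within-Per = 0.63/1 = 0.6300.
Geometric mean = √(0.6100 × 0.6300) = 0.6199.
HTMT = 0.4775 / 0.6199 = 0.77.

0.77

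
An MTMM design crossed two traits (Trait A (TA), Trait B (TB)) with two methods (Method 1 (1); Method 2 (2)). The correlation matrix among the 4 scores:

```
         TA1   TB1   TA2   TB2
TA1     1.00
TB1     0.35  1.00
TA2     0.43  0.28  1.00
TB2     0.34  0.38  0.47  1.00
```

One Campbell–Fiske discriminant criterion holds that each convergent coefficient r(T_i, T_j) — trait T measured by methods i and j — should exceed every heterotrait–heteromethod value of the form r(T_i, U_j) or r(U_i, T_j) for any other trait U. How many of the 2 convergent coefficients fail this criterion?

Convergent coefficients and their comparison sets:
TA (methods 1·2): 0.43 vs {0.34, 0.28} → pass.
TB (methods 1·2): 0.38 vs {0.28, 0.34} → pass.
0 of 2 fail.

0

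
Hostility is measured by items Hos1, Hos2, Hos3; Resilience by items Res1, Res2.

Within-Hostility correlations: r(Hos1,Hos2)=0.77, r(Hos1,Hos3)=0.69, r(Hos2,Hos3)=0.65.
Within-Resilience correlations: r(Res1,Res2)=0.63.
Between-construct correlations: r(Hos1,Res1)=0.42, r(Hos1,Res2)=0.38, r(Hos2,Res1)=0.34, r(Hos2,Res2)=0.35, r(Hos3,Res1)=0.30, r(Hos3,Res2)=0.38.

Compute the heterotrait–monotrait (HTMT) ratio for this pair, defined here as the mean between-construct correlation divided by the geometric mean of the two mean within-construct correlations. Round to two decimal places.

Between-construct mean = 2.17/6 = 0.3617.
Mean within-Hos = 2.11/3 = 0.7033; mean within-Res = 0.63/1 = 0.6300.
Geometric mean = √(0.7033 × 0.6300) = 0.6656.
HTMT = 0.3617 / 0.6656 = 0.54.

0.54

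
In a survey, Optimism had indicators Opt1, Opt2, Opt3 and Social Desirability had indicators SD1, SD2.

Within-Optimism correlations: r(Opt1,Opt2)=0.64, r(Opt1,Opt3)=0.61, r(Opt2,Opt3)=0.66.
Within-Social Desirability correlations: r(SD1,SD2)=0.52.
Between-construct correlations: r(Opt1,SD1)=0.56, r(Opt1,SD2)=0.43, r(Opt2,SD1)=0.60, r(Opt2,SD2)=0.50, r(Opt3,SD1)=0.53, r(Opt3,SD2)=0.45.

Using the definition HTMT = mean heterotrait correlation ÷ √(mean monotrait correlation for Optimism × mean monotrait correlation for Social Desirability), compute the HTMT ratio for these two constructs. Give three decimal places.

Mean between = 3.07/6 = 0.5117.
Mean within-Opt = 1.91/3 = 0.6367; mean within-SD = 0.52/1 = 0.5200.
Geometric mean = √(0.6367 × 0.5200) = 0.5754.
HTMT = 0.5117 / 0.5754 = 0.889.

0.889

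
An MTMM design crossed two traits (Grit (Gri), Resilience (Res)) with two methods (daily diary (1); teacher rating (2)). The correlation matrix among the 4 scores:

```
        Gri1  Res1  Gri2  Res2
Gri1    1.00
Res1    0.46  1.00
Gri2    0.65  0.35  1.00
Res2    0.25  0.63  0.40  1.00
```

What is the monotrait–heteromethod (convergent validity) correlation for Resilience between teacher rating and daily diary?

Same trait (Res), different methods: r(Res2, Res1) = 0.63.

0.63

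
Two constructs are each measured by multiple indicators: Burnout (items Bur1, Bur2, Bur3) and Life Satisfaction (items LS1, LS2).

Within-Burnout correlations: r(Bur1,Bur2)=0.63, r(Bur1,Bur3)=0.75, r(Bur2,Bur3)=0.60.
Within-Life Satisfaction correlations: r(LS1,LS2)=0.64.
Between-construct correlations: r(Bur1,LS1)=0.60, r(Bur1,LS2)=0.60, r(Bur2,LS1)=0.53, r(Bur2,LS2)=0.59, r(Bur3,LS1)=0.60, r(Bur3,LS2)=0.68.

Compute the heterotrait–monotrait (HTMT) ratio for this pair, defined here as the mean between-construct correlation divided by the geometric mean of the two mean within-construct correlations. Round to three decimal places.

Mean heterotrait r = 3.60/6 = 0.6000.
Mean within-Bur = 1.98/3 = 0.6600; mean within-LS = 0.64/1 = 0.6400.
Geometric mean = √(0.6600 × 0.6400) = 0.6499.
HTMT = 0.6000 / 0.6499 = 0.923.

0.923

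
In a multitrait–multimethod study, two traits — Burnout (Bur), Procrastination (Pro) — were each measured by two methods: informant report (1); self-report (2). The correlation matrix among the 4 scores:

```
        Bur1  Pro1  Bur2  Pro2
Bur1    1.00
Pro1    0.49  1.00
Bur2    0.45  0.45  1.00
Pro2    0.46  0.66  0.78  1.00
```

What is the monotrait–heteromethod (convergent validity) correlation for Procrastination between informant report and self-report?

0.66

Same trait (Pro), different methods: r(Pro1, Pro2) = 0.66.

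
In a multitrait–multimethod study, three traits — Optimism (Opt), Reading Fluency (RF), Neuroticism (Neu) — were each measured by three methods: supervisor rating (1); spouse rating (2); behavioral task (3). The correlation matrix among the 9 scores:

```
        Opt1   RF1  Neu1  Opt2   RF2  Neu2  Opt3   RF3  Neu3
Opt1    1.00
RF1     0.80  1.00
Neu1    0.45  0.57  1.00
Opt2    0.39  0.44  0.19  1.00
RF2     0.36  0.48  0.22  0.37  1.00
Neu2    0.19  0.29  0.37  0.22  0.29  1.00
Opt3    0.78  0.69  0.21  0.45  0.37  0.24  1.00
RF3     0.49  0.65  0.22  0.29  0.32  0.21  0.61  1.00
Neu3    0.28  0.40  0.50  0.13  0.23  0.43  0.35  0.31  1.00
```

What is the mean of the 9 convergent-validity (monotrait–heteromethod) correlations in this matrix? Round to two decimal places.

0.49

Convergent values: 0.39, 0.78, 0.45, 0.48, 0.65, 0.32, 0.37, 0.50, 0.43; mean = 4.37/9 = 0.49.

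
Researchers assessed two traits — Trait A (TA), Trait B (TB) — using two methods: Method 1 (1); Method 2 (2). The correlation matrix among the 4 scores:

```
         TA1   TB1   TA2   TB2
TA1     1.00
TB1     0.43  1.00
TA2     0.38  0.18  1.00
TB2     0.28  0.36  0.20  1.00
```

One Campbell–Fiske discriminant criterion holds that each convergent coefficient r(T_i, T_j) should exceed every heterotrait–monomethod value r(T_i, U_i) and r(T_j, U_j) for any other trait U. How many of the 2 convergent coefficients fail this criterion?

Convergent coefficients and their comparison sets:
TA (methods 1·2): 0.38 vs {0.43, 0.20} → fail.
TB (methods 1·2): 0.36 vs {0.43, 0.20} → fail.
2 of 2 fail.

2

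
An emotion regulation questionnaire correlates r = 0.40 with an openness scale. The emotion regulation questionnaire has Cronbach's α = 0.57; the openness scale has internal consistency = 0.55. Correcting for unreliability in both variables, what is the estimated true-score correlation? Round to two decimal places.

r_true = r_obs / √(r_xx · r_yy) = 0.40 / √(0.57 × 0.55) = 0.40 / √0.3135 = 0.40 / 0.5599 ≈ 0.71.

0.71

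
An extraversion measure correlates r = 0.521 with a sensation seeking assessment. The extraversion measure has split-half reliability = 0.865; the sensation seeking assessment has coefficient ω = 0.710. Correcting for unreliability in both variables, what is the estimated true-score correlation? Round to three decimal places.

0.665

r_true = r_obs / √(r_xx · r_yy) = 0.521 / √(0.865 × 0.710) = 0.521 / √0.614150 = 0.521 / 0.7837 ≈ 0.665.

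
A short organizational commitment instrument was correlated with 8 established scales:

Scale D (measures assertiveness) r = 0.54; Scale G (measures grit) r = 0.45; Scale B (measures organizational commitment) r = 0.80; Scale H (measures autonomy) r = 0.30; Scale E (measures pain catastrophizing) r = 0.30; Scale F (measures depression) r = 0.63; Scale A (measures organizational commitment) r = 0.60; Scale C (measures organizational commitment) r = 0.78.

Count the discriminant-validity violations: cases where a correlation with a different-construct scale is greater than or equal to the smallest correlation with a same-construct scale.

1

Convergent (same construct = organizational commitment): Scale B, Scale A, Scale C.
Smallest convergent = 0.60. Discriminant values: 0.54, 0.45, 0.30, 0.30, 0.63; count ≥ 0.60 → 1.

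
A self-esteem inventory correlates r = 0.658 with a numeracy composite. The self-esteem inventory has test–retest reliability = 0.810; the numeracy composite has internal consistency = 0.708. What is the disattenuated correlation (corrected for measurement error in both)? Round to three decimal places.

0.869

r_true = r_obs / √(r_xx · r_yy) = 0.658 / √(0.810 × 0.708) = 0.658 / √0.573480 = 0.658 / 0.7573 ≈ 0.869.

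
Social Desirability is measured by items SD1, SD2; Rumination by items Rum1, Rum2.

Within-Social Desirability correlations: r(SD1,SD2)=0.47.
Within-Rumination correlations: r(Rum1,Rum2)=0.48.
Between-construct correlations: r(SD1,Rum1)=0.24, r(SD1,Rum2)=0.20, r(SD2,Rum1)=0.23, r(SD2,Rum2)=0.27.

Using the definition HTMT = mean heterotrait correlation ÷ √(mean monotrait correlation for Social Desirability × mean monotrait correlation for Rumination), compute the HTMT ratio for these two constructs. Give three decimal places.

Mean heterotrait r = 0.94/4 = 0.2350.
Mean within-SD = 0.47/1 = 0.4700; mean within-Rum = 0.48/1 = 0.4800.
Geometric mean = √(0.4700 × 0.4800) = 0.4750.
HTMT = 0.2350 / 0.4750 = 0.495.

0.495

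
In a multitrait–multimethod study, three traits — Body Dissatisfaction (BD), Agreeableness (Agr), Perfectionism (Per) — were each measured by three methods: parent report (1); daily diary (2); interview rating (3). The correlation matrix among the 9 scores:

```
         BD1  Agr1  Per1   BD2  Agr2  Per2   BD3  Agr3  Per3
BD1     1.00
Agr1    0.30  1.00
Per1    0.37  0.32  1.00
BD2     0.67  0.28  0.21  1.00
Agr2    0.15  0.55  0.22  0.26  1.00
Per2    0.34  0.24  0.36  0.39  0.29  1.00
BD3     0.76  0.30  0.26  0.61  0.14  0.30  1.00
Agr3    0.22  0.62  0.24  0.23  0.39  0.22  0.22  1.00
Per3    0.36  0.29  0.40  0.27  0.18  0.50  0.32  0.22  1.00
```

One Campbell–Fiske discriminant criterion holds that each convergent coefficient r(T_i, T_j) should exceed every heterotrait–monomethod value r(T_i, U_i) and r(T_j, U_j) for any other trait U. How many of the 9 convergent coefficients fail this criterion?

1

Convergent coefficients and their comparison sets:
BD (methods 1·2): 0.67 vs {0.30, 0.26, 0.37, 0.39} → pass.
BD (methods 1·3): 0.76 vs {0.30, 0.22, 0.37, 0.32} → pass.
BD (methods 2·3): 0.61 vs {0.26, 0.22, 0.39, 0.32} → pass.
Agr (methods 1·2): 0.55 vs {0.30, 0.26, 0.32, 0.29} → pass.
Agr (methods 1·3): 0.62 vs {0.30, 0.22, 0.32, 0.22} → pass.
Agr (methods 2·3): 0.39 vs {0.26, 0.22, 0.29, 0.22} → pass.
Per (methods 1·2): 0.36 vs {0.37, 0.39, 0.32, 0.29} → fail.
Per (methods 1·3): 0.40 vs {0.37, 0.32, 0.32, 0.22} → pass.
Per (methods 2·3): 0.50 vs {0.39, 0.32, 0.29, 0.22} → pass.
1 of 9 fail.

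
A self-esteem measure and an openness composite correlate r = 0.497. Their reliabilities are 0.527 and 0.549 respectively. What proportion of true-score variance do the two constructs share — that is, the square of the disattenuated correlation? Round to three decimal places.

0.854

Disattenuated r = 0.497 / √(0.527 × 0.549) = 0.497 / 0.5379 = 0.9240.
Shared true-score variance = 0.9240² = 0.8538 ≈ 0.854.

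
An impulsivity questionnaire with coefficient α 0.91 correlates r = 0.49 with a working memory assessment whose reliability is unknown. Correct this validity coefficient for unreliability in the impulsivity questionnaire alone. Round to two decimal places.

Single correction: r_c = r_obs / √r_xx = 0.49 / √0.91 = 0.49 / 0.9539 ≈ 0.51.

0.51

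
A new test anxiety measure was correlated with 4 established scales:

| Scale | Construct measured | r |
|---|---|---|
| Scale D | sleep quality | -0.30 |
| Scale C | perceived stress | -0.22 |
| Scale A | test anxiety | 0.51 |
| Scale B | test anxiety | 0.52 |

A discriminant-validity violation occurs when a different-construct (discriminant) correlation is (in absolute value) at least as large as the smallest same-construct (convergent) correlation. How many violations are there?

Convergent (same construct = test anxiety): Scale A, Scale B.
Smallest convergent = 0.51. Discriminant |r|: 0.30, 0.22; count ≥ 0.51 → 0.

0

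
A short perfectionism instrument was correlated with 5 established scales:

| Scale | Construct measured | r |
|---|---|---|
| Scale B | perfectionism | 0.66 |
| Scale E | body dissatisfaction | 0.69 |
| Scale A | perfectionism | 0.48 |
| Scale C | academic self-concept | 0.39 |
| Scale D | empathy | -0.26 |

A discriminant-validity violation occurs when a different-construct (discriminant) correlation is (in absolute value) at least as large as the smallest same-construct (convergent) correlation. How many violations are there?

Convergent (same construct = perfectionism): Scale B, Scale A.
Smallest convergent = 0.48. Discriminant |r|: 0.69, 0.39, 0.26; count ≥ 0.48 → 1.

1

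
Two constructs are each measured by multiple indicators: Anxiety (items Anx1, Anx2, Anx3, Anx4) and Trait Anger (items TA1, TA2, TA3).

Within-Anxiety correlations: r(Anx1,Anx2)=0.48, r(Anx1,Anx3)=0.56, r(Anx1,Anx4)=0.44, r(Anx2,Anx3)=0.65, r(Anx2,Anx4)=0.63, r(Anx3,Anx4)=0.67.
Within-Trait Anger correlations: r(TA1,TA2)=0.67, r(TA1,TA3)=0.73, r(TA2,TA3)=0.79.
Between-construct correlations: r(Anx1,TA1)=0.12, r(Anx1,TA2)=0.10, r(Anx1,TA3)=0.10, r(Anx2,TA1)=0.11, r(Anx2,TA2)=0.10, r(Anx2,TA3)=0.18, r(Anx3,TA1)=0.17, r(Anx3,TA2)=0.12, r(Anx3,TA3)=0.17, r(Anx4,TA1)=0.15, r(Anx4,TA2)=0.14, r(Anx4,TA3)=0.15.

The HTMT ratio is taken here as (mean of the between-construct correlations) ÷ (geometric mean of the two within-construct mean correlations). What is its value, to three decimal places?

Mean between = 1.61/12 = 0.1342.
Mean within-Anx = 3.43/6 = 0.5717; mean within-TA = 2.19/3 = 0.7300.
Geometric mean = √(0.5717 × 0.7300) = 0.6460.
HTMT = 0.1342 / 0.6460 = 0.208.

0.208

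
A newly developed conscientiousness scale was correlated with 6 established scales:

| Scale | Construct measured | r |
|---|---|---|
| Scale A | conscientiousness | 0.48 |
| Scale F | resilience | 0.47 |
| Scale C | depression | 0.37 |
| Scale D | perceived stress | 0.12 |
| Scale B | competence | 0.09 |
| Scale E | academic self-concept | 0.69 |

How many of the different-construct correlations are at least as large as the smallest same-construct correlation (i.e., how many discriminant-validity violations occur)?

Convergent (same construct = conscientiousness): Scale A.
Smallest convergent = 0.48. Discriminant values: 0.47, 0.37, 0.12, 0.09, 0.69; count ≥ 0.48 → 1.

1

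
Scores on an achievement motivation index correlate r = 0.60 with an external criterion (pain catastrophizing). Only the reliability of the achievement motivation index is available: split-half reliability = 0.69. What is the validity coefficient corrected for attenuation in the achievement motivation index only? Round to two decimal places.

Single correction: r_c = r_obs / √r_xx = 0.60 / √0.69 = 0.60 / 0.8307 ≈ 0.72.

0.72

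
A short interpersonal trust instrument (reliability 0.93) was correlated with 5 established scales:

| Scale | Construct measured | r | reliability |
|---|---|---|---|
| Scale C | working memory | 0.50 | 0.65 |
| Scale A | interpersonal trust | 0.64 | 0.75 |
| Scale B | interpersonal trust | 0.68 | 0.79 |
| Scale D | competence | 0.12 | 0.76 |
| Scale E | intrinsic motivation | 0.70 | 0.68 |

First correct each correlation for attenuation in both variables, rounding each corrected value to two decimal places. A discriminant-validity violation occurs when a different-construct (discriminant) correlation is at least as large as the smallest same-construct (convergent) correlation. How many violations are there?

1

Disattenuated r (r / √(r_scale · r_new)):
  Scale C (disc): 0.50 / √(0.65·0.93) = 0.64
  Scale A (conv): 0.64 / √(0.75·0.93) = 0.77
  Scale B (conv): 0.68 / √(0.79·0.93) = 0.79
  Scale D (disc): 0.12 / √(0.76·0.93) = 0.14
  Scale E (disc): 0.70 / √(0.68·0.93) = 0.88
Smallest convergent = 0.77. Discriminant values: 0.64, 0.14, 0.88; count ≥ 0.77 → 1.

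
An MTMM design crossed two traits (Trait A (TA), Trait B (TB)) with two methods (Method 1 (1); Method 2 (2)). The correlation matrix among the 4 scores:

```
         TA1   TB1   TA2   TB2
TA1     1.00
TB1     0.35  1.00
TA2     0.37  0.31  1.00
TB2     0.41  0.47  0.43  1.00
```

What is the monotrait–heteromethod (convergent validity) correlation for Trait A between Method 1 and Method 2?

0.37

Same trait (TA), different methods: r(TA1, TA2) = 0.37.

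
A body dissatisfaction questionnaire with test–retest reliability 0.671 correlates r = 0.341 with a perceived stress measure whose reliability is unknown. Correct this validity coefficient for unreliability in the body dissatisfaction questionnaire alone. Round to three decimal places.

Single correction: r_c = r_obs / √r_xx = 0.341 / √0.671 = 0.341 / 0.8191 ≈ 0.416.

0.416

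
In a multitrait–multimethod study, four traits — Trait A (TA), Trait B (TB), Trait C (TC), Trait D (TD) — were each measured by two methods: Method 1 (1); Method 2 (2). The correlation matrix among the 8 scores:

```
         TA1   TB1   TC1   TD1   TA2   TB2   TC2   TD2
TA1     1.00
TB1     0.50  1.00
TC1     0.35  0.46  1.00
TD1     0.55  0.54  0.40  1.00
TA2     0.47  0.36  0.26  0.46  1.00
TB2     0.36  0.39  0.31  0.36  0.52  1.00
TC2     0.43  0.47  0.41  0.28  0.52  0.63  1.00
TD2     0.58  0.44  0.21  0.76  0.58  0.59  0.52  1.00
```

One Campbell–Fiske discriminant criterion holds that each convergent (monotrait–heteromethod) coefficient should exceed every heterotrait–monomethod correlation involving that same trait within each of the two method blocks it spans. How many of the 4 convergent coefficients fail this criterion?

Each convergent coefficient versus the relevant comparison correlations:
TA (methods 1·2): 0.47 vs {0.50, 0.52, 0.35, 0.52, 0.55, 0.58} → fail.
TB (methods 1·2): 0.39 vs {0.50, 0.52, 0.46, 0.63, 0.54, 0.59} → fail.
TC (methods 1·2): 0.41 vs {0.35, 0.52, 0.46, 0.63, 0.40, 0.52} → fail.
TD (methods 1·2): 0.76 vs {0.55, 0.58, 0.54, 0.59, 0.40, 0.52} → pass.
3 of 4 fail.

3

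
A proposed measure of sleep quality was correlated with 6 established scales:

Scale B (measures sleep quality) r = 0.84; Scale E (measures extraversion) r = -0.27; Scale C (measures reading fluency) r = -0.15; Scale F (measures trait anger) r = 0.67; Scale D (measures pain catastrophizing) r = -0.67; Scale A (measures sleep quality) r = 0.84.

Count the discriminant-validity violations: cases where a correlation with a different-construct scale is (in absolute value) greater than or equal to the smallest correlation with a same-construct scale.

0

Convergent (same construct = sleep quality): Scale B, Scale A.
Smallest convergent = 0.84. Discriminant |r|: 0.27, 0.15, 0.67, 0.67; count ≥ 0.84 → 0.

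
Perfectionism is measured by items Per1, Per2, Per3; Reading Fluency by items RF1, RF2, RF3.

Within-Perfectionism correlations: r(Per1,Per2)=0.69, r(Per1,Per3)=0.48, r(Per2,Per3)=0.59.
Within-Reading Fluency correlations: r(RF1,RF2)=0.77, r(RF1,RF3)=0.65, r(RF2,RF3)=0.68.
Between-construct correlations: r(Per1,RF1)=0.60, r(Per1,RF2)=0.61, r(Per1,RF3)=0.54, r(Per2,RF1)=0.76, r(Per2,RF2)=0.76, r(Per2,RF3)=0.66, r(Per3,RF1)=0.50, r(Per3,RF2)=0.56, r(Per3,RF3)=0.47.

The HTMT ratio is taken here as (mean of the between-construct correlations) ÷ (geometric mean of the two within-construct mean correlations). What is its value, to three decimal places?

0.947

Mean between = 5.46/9 = 0.6067.
Mean within-Per = 1.76/3 = 0.5867; mean within-RF = 2.10/3 = 0.7000.
Geometric mean = √(0.5867 × 0.7000) = 0.6409.
HTMT = 0.6067 / 0.6409 = 0.947.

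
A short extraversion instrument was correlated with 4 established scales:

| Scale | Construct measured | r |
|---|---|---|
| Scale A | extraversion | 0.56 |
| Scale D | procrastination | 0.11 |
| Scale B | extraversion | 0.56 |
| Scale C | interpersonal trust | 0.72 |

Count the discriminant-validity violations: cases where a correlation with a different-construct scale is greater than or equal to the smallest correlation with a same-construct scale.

Convergent (same construct = extraversion): Scale A, Scale B.
Smallest convergent = 0.56. Discriminant values: 0.11, 0.72; count ≥ 0.56 → 1.

1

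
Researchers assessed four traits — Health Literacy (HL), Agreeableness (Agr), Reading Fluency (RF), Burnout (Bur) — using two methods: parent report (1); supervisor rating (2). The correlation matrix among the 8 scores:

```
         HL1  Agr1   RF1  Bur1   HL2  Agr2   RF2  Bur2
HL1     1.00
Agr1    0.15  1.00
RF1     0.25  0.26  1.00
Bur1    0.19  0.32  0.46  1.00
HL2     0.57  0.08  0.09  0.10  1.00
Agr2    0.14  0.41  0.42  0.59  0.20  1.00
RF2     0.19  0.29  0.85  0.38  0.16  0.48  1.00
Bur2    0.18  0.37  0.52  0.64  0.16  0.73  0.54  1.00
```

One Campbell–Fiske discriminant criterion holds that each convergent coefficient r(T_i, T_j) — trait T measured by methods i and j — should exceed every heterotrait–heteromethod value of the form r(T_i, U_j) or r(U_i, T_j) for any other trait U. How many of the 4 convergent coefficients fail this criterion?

Checking each validity diagonal entry against its comparison values:
HL (methods 1·2): 0.57 vs {0.14, 0.08, 0.19, 0.09, 0.18, 0.10} → pass.
Agr (methods 1·2): 0.41 vs {0.08, 0.14, 0.29, 0.42, 0.37, 0.59} → fail.
RF (methods 1·2): 0.85 vs {0.09, 0.19, 0.42, 0.29, 0.52, 0.38} → pass.
Bur (methods 1·2): 0.64 vs {0.10, 0.18, 0.59, 0.37, 0.38, 0.52} → pass.
1 of 4 fail.

1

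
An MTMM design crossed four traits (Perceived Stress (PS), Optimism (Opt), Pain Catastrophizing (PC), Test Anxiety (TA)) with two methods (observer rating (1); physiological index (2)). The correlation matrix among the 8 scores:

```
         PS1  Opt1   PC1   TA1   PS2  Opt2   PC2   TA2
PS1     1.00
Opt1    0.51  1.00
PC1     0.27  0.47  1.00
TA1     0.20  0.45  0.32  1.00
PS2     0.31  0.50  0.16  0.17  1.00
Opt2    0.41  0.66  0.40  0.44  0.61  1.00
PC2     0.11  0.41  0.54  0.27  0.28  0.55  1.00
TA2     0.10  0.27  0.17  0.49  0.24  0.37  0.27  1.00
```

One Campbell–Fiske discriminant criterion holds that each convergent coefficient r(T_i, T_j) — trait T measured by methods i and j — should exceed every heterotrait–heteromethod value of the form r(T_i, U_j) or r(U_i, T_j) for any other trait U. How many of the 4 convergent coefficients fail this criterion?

1

Checking each validity diagonal entry against its comparison values:
PS (methods 1·2): 0.31 vs {0.41, 0.50, 0.11, 0.16, 0.10, 0.17} → fail.
Opt (methods 1·2): 0.66 vs {0.50, 0.41, 0.41, 0.40, 0.27, 0.44} → pass.
PC (methods 1·2): 0.54 vs {0.16, 0.11, 0.40, 0.41, 0.17, 0.27} → pass.
TA (methods 1·2): 0.49 vs {0.17, 0.10, 0.44, 0.27, 0.27, 0.17} → pass.
1 of 4 fail.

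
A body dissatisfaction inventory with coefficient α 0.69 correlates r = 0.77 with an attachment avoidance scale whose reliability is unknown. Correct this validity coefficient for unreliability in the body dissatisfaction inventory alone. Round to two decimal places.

Single correction: r_c = r_obs / √r_xx = 0.77 / √0.69 = 0.77 / 0.8307 ≈ 0.93.

0.93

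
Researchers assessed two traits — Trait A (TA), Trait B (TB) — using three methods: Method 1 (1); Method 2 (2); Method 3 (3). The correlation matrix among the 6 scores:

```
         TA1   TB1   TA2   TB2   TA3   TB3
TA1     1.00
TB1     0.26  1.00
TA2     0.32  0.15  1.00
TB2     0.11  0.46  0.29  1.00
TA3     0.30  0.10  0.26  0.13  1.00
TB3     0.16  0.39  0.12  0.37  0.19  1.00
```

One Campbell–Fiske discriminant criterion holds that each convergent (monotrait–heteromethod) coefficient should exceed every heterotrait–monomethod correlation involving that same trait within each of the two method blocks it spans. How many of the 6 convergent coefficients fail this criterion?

Checking each validity diagonal entry against its comparison values:
TA (methods 1·2): 0.32 vs {0.26, 0.29} → pass.
TA (methods 1·3): 0.30 vs {0.26, 0.19} → pass.
TA (methods 2·3): 0.26 vs {0.29, 0.19} → fail.
TB (methods 1·2): 0.46 vs {0.26, 0.29} → pass.
TB (methods 1·3): 0.39 vs {0.26, 0.19} → pass.
TB (methods 2·3): 0.37 vs {0.29, 0.19} → pass.
1 of 6 fail.

1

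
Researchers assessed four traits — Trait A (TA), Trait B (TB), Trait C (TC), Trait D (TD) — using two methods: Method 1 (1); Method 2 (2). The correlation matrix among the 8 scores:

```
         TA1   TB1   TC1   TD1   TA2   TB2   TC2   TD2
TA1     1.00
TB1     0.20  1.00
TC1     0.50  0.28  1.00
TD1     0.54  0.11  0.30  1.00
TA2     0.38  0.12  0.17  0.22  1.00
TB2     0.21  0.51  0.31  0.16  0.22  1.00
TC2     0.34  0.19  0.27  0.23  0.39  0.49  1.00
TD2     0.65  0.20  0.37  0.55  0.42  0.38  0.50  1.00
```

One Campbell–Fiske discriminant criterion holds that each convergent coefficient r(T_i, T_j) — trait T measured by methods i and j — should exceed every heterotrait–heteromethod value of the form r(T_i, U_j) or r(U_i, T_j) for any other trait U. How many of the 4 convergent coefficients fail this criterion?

Checking each validity diagonal entry against its comparison values:
TA (methods 1·2): 0.38 vs {0.21, 0.12, 0.34, 0.17, 0.65, 0.22} → fail.
TB (methods 1·2): 0.51 vs {0.12, 0.21, 0.19, 0.31, 0.20, 0.16} → pass.
TC (methods 1·2): 0.27 vs {0.17, 0.34, 0.31, 0.19, 0.37, 0.23} → fail.
TD (methods 1·2): 0.55 vs {0.22, 0.65, 0.16, 0.20, 0.23, 0.37} → fail.
3 of 4 fail.

3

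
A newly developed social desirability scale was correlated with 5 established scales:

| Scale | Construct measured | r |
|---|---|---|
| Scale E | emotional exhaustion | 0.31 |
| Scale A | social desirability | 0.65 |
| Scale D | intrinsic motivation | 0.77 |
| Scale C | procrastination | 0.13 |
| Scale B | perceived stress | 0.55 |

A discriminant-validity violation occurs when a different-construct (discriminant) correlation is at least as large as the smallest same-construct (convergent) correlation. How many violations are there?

1

Convergent (same construct = social desirability): Scale A.
Smallest convergent = 0.65. Discriminant values: 0.31, 0.77, 0.13, 0.55; count ≥ 0.65 → 1.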